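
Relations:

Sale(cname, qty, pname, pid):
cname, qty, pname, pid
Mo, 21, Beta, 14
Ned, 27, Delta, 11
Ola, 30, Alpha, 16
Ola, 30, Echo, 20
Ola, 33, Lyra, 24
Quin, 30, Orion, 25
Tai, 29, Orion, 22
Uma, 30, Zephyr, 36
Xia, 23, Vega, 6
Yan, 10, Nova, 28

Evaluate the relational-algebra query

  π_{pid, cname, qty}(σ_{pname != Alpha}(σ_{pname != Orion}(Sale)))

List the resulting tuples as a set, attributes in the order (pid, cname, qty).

Selection pname != Orion: {(Mo, 21, Beta, 14), (Ned, 27, Delta, 11), (Ola, 30, Alpha, 16), (Ola, 30, Echo, 20), (Ola, 33, Lyra, 24), (Uma, 30, Zephyr, 36), (Xia, 23, Vega, 6), (Yan, 10, Nova, 28)}
Selection pname != Alpha: {(Mo, 21, Beta, 14), (Ned, 27, Delta, 11), (Ola, 30, Echo, 20), (Ola, 33, Lyra, 24), (Uma, 30, Zephyr, 36), (Xia, 23, Vega, 6), (Yan, 10, Nova, 28)}
Keep only column(s) pid, cname, qty: {(11, Ned, 27), (14, Mo, 21), (20, Ola, 30), (24, Ola, 33), (28, Yan, 10), (36, Uma, 30), (6, Xia, 23)}

{(11, Ned, 27), (14, Mo, 21), (20, Ola, 30), (24, Ola, 33), (28, Yan, 10), (36, Uma, 30), (6, Xia, 23)}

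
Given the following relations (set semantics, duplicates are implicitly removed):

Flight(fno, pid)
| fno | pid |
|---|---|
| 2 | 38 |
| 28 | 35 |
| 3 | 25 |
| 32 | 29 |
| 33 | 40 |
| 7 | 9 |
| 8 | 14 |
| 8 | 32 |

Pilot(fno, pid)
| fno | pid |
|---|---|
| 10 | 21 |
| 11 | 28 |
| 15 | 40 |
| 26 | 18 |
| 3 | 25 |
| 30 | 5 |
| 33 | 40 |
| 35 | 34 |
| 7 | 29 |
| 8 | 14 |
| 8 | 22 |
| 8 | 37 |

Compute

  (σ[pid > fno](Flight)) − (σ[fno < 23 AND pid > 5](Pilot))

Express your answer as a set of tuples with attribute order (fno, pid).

Selection pid > fno: {(2, 38), (28, 35), (3, 25), (33, 40), (7, 9), (8, 14), (8, 32)}
Selection fno < 23 AND pid > 5: {(10, 21), (11, 28), (15, 40), (3, 25), (7, 29), (8, 14), (8, 22), (8, 37)}
Taking the difference: {(2, 38), (28, 35), (33, 40), (7, 9), (8, 32)}

{(2, 38), (28, 35), (33, 40), (7, 9), (8, 32)}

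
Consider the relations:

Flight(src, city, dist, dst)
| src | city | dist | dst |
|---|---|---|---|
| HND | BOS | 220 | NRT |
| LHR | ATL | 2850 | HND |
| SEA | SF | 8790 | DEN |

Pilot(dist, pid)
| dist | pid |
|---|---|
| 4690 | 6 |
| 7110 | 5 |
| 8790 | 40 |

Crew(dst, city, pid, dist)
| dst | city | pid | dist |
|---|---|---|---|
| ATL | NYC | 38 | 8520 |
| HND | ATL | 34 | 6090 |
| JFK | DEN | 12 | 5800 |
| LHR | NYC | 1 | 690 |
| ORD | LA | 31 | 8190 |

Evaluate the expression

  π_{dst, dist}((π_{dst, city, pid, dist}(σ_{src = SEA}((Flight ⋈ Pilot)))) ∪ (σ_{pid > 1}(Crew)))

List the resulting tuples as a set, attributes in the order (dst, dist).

Natural join on dist: {(SEA, SF, 8790, DEN, 40)}
Selection src = SEA: {(SEA, SF, 8790, DEN, 40)}
Projecting to dst, city, pid, dist: {(DEN, SF, 40, 8790)}
Selection pid > 1: {(ATL, NYC, 38, 8520), (HND, ATL, 34, 6090), (JFK, DEN, 12, 5800), (ORD, LA, 31, 8190)}
Set union of the two operands is {(ATL, NYC, 38, 8520), (DEN, SF, 40, 8790), (HND, ATL, 34, 6090), (JFK, DEN, 12, 5800), (ORD, LA, 31, 8190)}.
Projecting to dst, dist: {(ATL, 8520), (DEN, 8790), (HND, 6090), (JFK, 5800), (ORD, 8190)}

{(ATL, 8520), (DEN, 8790), (HND, 6090), (JFK, 5800), (ORD, 8190)}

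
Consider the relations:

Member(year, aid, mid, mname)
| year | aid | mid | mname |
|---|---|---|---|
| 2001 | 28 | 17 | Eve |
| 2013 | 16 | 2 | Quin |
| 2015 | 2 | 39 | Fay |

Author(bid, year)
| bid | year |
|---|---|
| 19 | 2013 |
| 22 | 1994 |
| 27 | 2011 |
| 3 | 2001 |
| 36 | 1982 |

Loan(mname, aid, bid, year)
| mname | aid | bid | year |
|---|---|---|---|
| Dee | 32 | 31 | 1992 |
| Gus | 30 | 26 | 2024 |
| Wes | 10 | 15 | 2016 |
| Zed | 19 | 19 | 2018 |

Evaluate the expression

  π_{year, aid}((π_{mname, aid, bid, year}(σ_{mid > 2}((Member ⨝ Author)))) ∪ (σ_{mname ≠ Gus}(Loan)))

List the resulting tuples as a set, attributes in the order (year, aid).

Member ⋈ Author (natural join on year): {(2001, 28, 17, Eve, 3), (2013, 16, 2, Quin, 19)}
σ[mid > 2]: keep tuples satisfying mid > 2 → {(2001, 28, 17, Eve, 3)}
Keep only column(s) mname, aid, bid, year: {(Eve, 28, 3, 2001)}
σ[mname ≠ Gus]: keep tuples satisfying mname ≠ Gus → {(Dee, 32, 31, 1992), (Wes, 10, 15, 2016), (Zed, 19, 19, 2018)}
Union: {(Eve, 28, 3, 2001)} with {(Dee, 32, 31, 1992), (Wes, 10, 15, 2016), (Zed, 19, 19, 2018)} → {(Dee, 32, 31, 1992), (Eve, 28, 3, 2001), (Wes, 10, 15, 2016), (Zed, 19, 19, 2018)}
Keep only column(s) year, aid: {(1992, 32), (2001, 28), (2016, 10), (2018, 19)}

{(1992, 32), (2001, 28), (2016, 10), (2018, 19)}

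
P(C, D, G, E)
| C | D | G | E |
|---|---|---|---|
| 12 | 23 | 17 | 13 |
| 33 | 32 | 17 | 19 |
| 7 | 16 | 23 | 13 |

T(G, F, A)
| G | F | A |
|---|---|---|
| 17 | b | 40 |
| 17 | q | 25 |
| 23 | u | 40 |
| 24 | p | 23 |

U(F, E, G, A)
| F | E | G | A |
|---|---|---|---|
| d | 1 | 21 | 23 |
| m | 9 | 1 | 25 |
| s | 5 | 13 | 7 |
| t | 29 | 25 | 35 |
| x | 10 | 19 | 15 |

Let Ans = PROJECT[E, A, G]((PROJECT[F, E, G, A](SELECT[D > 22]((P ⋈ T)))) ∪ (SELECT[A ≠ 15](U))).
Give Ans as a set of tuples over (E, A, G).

P ⋈ T (natural join on G): {(12, 23, 17, 13, b, 40), (12, 23, 17, 13, q, 25), (33, 32, 17, 19, b, 40), (33, 32, 17, 19, q, 25), (7, 16, 23, 13, u, 40)}
σ[D > 22]: keep tuples satisfying D > 22 → {(12, 23, 17, 13, b, 40), (12, 23, 17, 13, q, 25), (33, 32, 17, 19, b, 40), (33, 32, 17, 19, q, 25)}
Projecting to F, E, G, A: {(b, 13, 17, 40), (b, 19, 17, 40), (q, 13, 17, 25), (q, 19, 17, 25)}
σ[A ≠ 15]: keep tuples satisfying A ≠ 15 → {(d, 1, 21, 23), (m, 9, 1, 25), (s, 5, 13, 7), (t, 29, 25, 35)}
Taking the union: {(b, 13, 17, 40), (b, 19, 17, 40), (d, 1, 21, 23), (m, 9, 1, 25), (q, 13, 17, 25), (q, 19, 17, 25), (s, 5, 13, 7), (t, 29, 25, 35)}
Projecting to E, A, G: {(1, 23, 21), (13, 25, 17), (13, 40, 17), (19, 25, 17), (19, 40, 17), (29, 35, 25), (5, 7, 13), (9, 25, 1)}

{(1, 23, 21), (13, 25, 17), (13, 40, 17), (19, 25, 17), (19, 40, 17), (29, 35, 25), (5, 7, 13), (9, 25, 1)}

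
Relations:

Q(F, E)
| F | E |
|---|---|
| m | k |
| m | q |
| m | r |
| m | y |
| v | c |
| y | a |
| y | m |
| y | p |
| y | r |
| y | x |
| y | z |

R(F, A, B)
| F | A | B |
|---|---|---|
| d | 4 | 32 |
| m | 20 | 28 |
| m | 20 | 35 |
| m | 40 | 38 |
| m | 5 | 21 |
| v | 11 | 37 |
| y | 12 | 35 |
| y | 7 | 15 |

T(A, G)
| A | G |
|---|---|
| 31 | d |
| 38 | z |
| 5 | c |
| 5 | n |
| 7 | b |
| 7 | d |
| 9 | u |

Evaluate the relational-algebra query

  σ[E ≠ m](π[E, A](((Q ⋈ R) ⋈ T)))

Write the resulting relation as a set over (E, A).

{(a, 7), (k, 5), (p, 7), (q, 5), (r, 5), (r, 7), (x, 7), (y, 5), (z, 7)}

Natural join on F: {(m, k, 20, 28), (m, k, 20, 35), (m, k, 40, 38), (m, k, 5, 21), (m, q, 20, 28), (m, q, 20, 35), (m, q, 40, 38), (m, q, 5, 21), (m, r, 20, 28), (m, r, 20, 35), (m, r, 40, 38), (m, r, 5, 21), (m, y, 20, 28), (m, y, 20, 35), (m, y, 40, 38), (m, y, 5, 21), (v, c, 11, 37), (y, a, 12, 35), (y, a, 7, 15), (y, m, 12, 35), (y, m, 7, 15), (y, p, 12, 35), (y, p, 7, 15), (y, r, 12, 35), (y, r, 7, 15), (y, x, 12, 35), (y, x, 7, 15), (y, z, 12, 35), (y, z, 7, 15)}
Natural join on A: {(m, k, 5, 21, c), (m, k, 5, 21, n), (m, q, 5, 21, c), (m, q, 5, 21, n), (m, r, 5, 21, c), (m, r, 5, 21, n), (m, y, 5, 21, c), (m, y, 5, 21, n), (y, a, 7, 15, b), (y, a, 7, 15, d), (y, m, 7, 15, b), (y, m, 7, 15, d), (y, p, 7, 15, b), (y, p, 7, 15, d), (y, r, 7, 15, b), (y, r, 7, 15, d), (y, x, 7, 15, b), (y, x, 7, 15, d), (y, z, 7, 15, b), (y, z, 7, 15, d)}
Keep only column(s) E, A (10 duplicate(s) eliminated): {(a, 7), (k, 5), (m, 7), (p, 7), (q, 5), (r, 5), (r, 7), (x, 7), (y, 5), (z, 7)}
Apply σ_{E ≠ m}; surviving tuples: {(a, 7), (k, 5), (p, 7), (q, 5), (r, 5), (r, 7), (x, 7), (y, 5), (z, 7)}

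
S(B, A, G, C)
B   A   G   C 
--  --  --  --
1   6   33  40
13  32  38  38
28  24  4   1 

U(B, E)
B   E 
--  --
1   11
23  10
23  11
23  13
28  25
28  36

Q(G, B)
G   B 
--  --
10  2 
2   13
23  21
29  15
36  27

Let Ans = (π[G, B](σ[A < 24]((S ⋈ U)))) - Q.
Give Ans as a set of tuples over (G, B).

Natural join on B: {(1, 6, 33, 40, 11), (28, 24, 4, 1, 25), (28, 24, 4, 1, 36)}
σ[A < 24]: keep tuples satisfying A < 24 → {(1, 6, 33, 40, 11)}
Projecting to G, B: {(33, 1)}
Taking the difference: {(33, 1)}

{(33, 1)}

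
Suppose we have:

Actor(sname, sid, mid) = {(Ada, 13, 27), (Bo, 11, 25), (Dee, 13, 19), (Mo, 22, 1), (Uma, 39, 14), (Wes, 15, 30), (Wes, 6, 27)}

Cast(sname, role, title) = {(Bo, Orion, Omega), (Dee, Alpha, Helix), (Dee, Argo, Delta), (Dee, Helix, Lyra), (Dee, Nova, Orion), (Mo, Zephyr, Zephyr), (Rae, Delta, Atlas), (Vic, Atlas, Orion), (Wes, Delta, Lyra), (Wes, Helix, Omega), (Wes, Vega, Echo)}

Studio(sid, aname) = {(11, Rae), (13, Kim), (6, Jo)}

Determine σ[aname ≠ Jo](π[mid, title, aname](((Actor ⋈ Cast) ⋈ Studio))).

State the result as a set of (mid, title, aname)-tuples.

{(19, Delta, Kim), (19, Helix, Kim), (19, Lyra, Kim), (19, Orion, Kim), (25, Omega, Rae)}

Actor ⋈ Cast (natural join on sname): {(Bo, 11, 25, Orion, Omega), (Dee, 13, 19, Alpha, Helix), (Dee, 13, 19, Argo, Delta), (Dee, 13, 19, Helix, Lyra), (Dee, 13, 19, Nova, Orion), (Mo, 22, 1, Zephyr, Zephyr), (Wes, 15, 30, Delta, Lyra), (Wes, 15, 30, Helix, Omega), (Wes, 15, 30, Vega, Echo), (Wes, 6, 27, Delta, Lyra), (Wes, 6, 27, Helix, Omega), (Wes, 6, 27, Vega, Echo)}
(Actor ⋈ Cast) ⋈ Studio (natural join on sid): {(Bo, 11, 25, Orion, Omega, Rae), (Dee, 13, 19, Alpha, Helix, Kim), (Dee, 13, 19, Argo, Delta, Kim), (Dee, 13, 19, Helix, Lyra, Kim), (Dee, 13, 19, Nova, Orion, Kim), (Wes, 6, 27, Delta, Lyra, Jo), (Wes, 6, 27, Helix, Omega, Jo), (Wes, 6, 27, Vega, Echo, Jo)}
π_{mid, title, aname} gives {(19, Delta, Kim), (19, Helix, Kim), (19, Lyra, Kim), (19, Orion, Kim), (25, Omega, Rae), (27, Echo, Jo), (27, Lyra, Jo), (27, Omega, Jo)}.
Filtering on aname ≠ Jo leaves {(19, Delta, Kim), (19, Helix, Kim), (19, Lyra, Kim), (19, Orion, Kim), (25, Omega, Rae)}.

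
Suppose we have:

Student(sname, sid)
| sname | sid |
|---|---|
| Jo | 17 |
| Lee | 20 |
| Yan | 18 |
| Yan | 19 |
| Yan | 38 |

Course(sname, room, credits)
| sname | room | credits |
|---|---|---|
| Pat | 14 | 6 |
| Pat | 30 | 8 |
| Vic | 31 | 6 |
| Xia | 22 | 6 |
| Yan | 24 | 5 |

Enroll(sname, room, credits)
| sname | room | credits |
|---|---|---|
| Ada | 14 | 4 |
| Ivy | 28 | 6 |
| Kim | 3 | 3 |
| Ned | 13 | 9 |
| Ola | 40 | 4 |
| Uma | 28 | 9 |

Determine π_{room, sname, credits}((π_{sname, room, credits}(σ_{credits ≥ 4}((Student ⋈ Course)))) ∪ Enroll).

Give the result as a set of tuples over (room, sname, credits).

{(13, Ned, 9), (14, Ada, 4), (24, Yan, 5), (28, Ivy, 6), (28, Uma, 9), (3, Kim, 3), (40, Ola, 4)}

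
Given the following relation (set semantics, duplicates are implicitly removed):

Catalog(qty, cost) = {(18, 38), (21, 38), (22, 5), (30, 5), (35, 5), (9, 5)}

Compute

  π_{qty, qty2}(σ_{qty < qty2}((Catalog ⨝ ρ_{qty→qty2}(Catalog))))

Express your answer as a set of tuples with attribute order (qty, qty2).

{(18, 21), (22, 30), (22, 35), (30, 35), (9, 22), (9, 30), (9, 35)}

ρ[qty→qty2]: schema becomes (qty2, cost); tuples unchanged.
Natural join on cost: {(18, 38, 18), (18, 38, 21), (21, 38, 18), (21, 38, 21), (22, 5, 22), (22, 5, 30), (22, 5, 35), (22, 5, 9), (30, 5, 22), (30, 5, 30), (30, 5, 35), (30, 5, 9), (35, 5, 22), (35, 5, 30), (35, 5, 35), (35, 5, 9), (9, 5, 22), (9, 5, 30), (9, 5, 35), (9, 5, 9)}
σ[qty < qty2]: keep tuples satisfying qty < qty2 → {(18, 38, 21), (22, 5, 30), (22, 5, 35), (30, 5, 35), (9, 5, 22), (9, 5, 30), (9, 5, 35)}
π_{qty, qty2} gives {(18, 21), (22, 30), (22, 35), (30, 35), (9, 22), (9, 30), (9, 35)}.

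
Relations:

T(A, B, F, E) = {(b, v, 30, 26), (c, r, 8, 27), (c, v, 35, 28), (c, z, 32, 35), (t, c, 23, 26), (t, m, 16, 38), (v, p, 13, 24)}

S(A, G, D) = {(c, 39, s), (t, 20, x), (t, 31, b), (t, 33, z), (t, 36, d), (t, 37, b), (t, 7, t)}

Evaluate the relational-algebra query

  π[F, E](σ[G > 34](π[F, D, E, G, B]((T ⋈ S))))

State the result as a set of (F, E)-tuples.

Joining T and S on A yields {(c, r, 8, 27, 39, s), (c, v, 35, 28, 39, s), (c, z, 32, 35, 39, s), (t, c, 23, 26, 20, x), (t, c, 23, 26, 31, b), (t, c, 23, 26, 33, z), (t, c, 23, 26, 36, d), (t, c, 23, 26, 37, b), (t, c, 23, 26, 7, t), (t, m, 16, 38, 20, x), (t, m, 16, 38, 31, b), (t, m, 16, 38, 33, z), (t, m, 16, 38, 36, d), (t, m, 16, 38, 37, b), (t, m, 16, 38, 7, t)}.
π[F, D, E, G, B]: project onto (F, D, E, G, B) → {(16, b, 38, 31, m), (16, b, 38, 37, m), (16, d, 38, 36, m), (16, t, 38, 7, m), (16, x, 38, 20, m), (16, z, 38, 33, m), (23, b, 26, 31, c), (23, b, 26, 37, c), (23, d, 26, 36, c), (23, t, 26, 7, c), (23, x, 26, 20, c), (23, z, 26, 33, c), (32, s, 35, 39, z), (35, s, 28, 39, v), (8, s, 27, 39, r)}
Selection G > 34: {(16, b, 38, 37, m), (16, d, 38, 36, m), (23, b, 26, 37, c), (23, d, 26, 36, c), (32, s, 35, 39, z), (35, s, 28, 39, v), (8, s, 27, 39, r)}
π[F, E]: project onto (F, E) (2 duplicate(s) eliminated) → {(16, 38), (23, 26), (32, 35), (35, 28), (8, 27)}

{(16, 38), (23, 26), (32, 35), (35, 28), (8, 27)}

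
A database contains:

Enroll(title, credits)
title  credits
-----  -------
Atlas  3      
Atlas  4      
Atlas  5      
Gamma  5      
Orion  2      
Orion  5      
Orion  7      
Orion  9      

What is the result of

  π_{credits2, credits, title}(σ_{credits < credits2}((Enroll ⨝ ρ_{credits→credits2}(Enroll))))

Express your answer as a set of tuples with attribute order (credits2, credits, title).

{(4, 3, Atlas), (5, 2, Orion), (5, 3, Atlas), (5, 4, Atlas), (7, 2, Orion), (7, 5, Orion), (9, 2, Orion), (9, 5, Orion), (9, 7, Orion)}

ρ[credits→credits2]: schema becomes (title, credits2); tuples unchanged.
Enroll ⋈ ρ_{credits→credits2}(Enroll) (natural join on title): {(Atlas, 3, 3), (Atlas, 3, 4), (Atlas, 3, 5), (Atlas, 4, 3), (Atlas, 4, 4), (Atlas, 4, 5), (Atlas, 5, 3), (Atlas, 5, 4), (Atlas, 5, 5), (Gamma, 5, 5), (Orion, 2, 2), (Orion, 2, 5), (Orion, 2, 7), (Orion, 2, 9), (Orion, 5, 2), (Orion, 5, 5), (Orion, 5, 7), (Orion, 5, 9), (Orion, 7, 2), (Orion, 7, 5), (Orion, 7, 7), (Orion, 7, 9), (Orion, 9, 2), (Orion, 9, 5), (Orion, 9, 7), (Orion, 9, 9)}
Filtering on credits < credits2 leaves {(Atlas, 3, 4), (Atlas, 3, 5), (Atlas, 4, 5), (Orion, 2, 5), (Orion, 2, 7), (Orion, 2, 9), (Orion, 5, 7), (Orion, 5, 9), (Orion, 7, 9)}.
Keep only column(s) credits2, credits, title: {(4, 3, Atlas), (5, 2, Orion), (5, 3, Atlas), (5, 4, Atlas), (7, 2, Orion), (7, 5, Orion), (9, 2, Orion), (9, 5, Orion), (9, 7, Orion)}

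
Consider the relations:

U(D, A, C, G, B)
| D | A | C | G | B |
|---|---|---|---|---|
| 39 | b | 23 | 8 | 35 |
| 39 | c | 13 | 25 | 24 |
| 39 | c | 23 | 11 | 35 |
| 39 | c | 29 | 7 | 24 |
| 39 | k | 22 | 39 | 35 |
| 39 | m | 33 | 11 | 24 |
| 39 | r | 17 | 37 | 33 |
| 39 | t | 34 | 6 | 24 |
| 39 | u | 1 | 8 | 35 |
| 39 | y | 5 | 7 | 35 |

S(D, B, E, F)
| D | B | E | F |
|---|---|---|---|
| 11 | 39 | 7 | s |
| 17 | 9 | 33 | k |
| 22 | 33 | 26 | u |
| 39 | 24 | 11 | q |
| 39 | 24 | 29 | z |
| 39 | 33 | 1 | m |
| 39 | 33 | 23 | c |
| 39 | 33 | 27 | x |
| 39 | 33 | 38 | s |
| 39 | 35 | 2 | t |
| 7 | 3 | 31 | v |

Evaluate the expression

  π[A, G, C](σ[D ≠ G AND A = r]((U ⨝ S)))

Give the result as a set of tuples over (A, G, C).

{(r, 37, 17)}

Joining U and S on D, B yields {(39, b, 23, 8, 35, 2, t), (39, c, 13, 25, 24, 11, q), (39, c, 13, 25, 24, 29, z), (39, c, 23, 11, 35, 2, t), (39, c, 29, 7, 24, 11, q), (39, c, 29, 7, 24, 29, z), (39, k, 22, 39, 35, 2, t), (39, m, 33, 11, 24, 11, q), (39, m, 33, 11, 24, 29, z), (39, r, 17, 37, 33, 1, m), (39, r, 17, 37, 33, 23, c), (39, r, 17, 37, 33, 27, x), (39, r, 17, 37, 33, 38, s), (39, t, 34, 6, 24, 11, q), (39, t, 34, 6, 24, 29, z), (39, u, 1, 8, 35, 2, t), (39, y, 5, 7, 35, 2, t)}.
Filtering on D ≠ G AND A = r leaves {(39, r, 17, 37, 33, 1, m), (39, r, 17, 37, 33, 23, c), (39, r, 17, 37, 33, 27, x), (39, r, 17, 37, 33, 38, s)}.
π[A, G, C]: project onto (A, G, C) (3 duplicate(s) eliminated) → {(r, 37, 17)}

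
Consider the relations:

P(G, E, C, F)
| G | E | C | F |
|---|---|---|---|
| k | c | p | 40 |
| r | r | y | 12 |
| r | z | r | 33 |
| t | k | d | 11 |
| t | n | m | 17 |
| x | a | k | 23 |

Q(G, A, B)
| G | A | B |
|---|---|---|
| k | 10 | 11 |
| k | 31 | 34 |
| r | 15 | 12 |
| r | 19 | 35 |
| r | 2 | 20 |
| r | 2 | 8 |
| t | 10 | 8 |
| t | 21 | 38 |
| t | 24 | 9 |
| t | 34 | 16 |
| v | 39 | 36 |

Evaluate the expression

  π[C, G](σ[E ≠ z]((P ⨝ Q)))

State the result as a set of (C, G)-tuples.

{(d, t), (m, t), (p, k), (y, r)}

Joining P and Q on G yields {(k, c, p, 40, 10, 11), (k, c, p, 40, 31, 34), (r, r, y, 12, 15, 12), (r, r, y, 12, 19, 35), (r, r, y, 12, 2, 20), (r, r, y, 12, 2, 8), (r, z, r, 33, 15, 12), (r, z, r, 33, 19, 35), (r, z, r, 33, 2, 20), (r, z, r, 33, 2, 8), (t, k, d, 11, 10, 8), (t, k, d, 11, 21, 38), (t, k, d, 11, 24, 9), (t, k, d, 11, 34, 16), (t, n, m, 17, 10, 8), (t, n, m, 17, 21, 38), (t, n, m, 17, 24, 9), (t, n, m, 17, 34, 16)}.
Selection E ≠ z: {(k, c, p, 40, 10, 11), (k, c, p, 40, 31, 34), (r, r, y, 12, 15, 12), (r, r, y, 12, 19, 35), (r, r, y, 12, 2, 20), (r, r, y, 12, 2, 8), (t, k, d, 11, 10, 8), (t, k, d, 11, 21, 38), (t, k, d, 11, 24, 9), (t, k, d, 11, 34, 16), (t, n, m, 17, 10, 8), (t, n, m, 17, 21, 38), (t, n, m, 17, 24, 9), (t, n, m, 17, 34, 16)}
π[C, G]: project onto (C, G) (10 duplicate(s) eliminated) → {(d, t), (m, t), (p, k), (y, r)}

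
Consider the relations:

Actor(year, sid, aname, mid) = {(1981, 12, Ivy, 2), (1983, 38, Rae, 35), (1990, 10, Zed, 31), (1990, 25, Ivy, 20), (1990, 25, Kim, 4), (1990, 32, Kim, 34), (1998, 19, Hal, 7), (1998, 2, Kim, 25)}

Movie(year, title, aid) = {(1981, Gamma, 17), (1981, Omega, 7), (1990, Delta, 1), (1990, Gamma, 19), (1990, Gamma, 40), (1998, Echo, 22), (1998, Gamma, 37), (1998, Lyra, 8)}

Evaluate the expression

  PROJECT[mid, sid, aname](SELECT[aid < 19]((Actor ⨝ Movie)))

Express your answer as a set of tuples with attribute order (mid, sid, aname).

Joining Actor and Movie on year yields {(1981, 12, Ivy, 2, Gamma, 17), (1981, 12, Ivy, 2, Omega, 7), (1990, 10, Zed, 31, Delta, 1), (1990, 10, Zed, 31, Gamma, 19), (1990, 10, Zed, 31, Gamma, 40), (1990, 25, Ivy, 20, Delta, 1), (1990, 25, Ivy, 20, Gamma, 19), (1990, 25, Ivy, 20, Gamma, 40), (1990, 25, Kim, 4, Delta, 1), (1990, 25, Kim, 4, Gamma, 19), (1990, 25, Kim, 4, Gamma, 40), (1990, 32, Kim, 34, Delta, 1), (1990, 32, Kim, 34, Gamma, 19), (1990, 32, Kim, 34, Gamma, 40), (1998, 19, Hal, 7, Echo, 22), (1998, 19, Hal, 7, Gamma, 37), (1998, 19, Hal, 7, Lyra, 8), (1998, 2, Kim, 25, Echo, 22), (1998, 2, Kim, 25, Gamma, 37), (1998, 2, Kim, 25, Lyra, 8)}.
Selection aid < 19: {(1981, 12, Ivy, 2, Gamma, 17), (1981, 12, Ivy, 2, Omega, 7), (1990, 10, Zed, 31, Delta, 1), (1990, 25, Ivy, 20, Delta, 1), (1990, 25, Kim, 4, Delta, 1), (1990, 32, Kim, 34, Delta, 1), (1998, 19, Hal, 7, Lyra, 8), (1998, 2, Kim, 25, Lyra, 8)}
Keep only column(s) mid, sid, aname (1 duplicate(s) eliminated): {(2, 12, Ivy), (20, 25, Ivy), (25, 2, Kim), (31, 10, Zed), (34, 32, Kim), (4, 25, Kim), (7, 19, Hal)}

{(2, 12, Ivy), (20, 25, Ivy), (25, 2, Kim), (31, 10, Zed), (34, 32, Kim), (4, 25, Kim), (7, 19, Hal)}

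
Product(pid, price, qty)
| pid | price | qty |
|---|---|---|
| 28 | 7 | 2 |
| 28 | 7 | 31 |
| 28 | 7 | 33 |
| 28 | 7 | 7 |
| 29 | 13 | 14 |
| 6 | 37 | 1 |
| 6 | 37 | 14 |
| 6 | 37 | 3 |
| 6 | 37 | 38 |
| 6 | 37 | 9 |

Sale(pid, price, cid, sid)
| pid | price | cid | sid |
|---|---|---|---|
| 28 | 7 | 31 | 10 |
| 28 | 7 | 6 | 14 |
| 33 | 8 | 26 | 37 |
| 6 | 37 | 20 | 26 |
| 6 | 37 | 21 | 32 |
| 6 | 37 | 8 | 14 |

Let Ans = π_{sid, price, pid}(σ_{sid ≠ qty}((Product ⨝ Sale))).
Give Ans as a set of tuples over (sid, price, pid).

Product ⋈ Sale (natural join on pid, price): {(28, 7, 2, 31, 10), (28, 7, 2, 6, 14), (28, 7, 31, 31, 10), (28, 7, 31, 6, 14), (28, 7, 33, 31, 10), (28, 7, 33, 6, 14), (28, 7, 7, 31, 10), (28, 7, 7, 6, 14), (6, 37, 1, 20, 26), (6, 37, 1, 21, 32), (6, 37, 1, 8, 14), (6, 37, 14, 20, 26), (6, 37, 14, 21, 32), (6, 37, 14, 8, 14), (6, 37, 3, 20, 26), (6, 37, 3, 21, 32), (6, 37, 3, 8, 14), (6, 37, 38, 20, 26), (6, 37, 38, 21, 32), (6, 37, 38, 8, 14), (6, 37, 9, 20, 26), (6, 37, 9, 21, 32), (6, 37, 9, 8, 14)}
σ[sid ≠ qty]: keep tuples satisfying sid ≠ qty → {(28, 7, 2, 31, 10), (28, 7, 2, 6, 14), (28, 7, 31, 31, 10), (28, 7, 31, 6, 14), (28, 7, 33, 31, 10), (28, 7, 33, 6, 14), (28, 7, 7, 31, 10), (28, 7, 7, 6, 14), (6, 37, 1, 20, 26), (6, 37, 1, 21, 32), (6, 37, 1, 8, 14), (6, 37, 14, 20, 26), (6, 37, 14, 21, 32), (6, 37, 3, 20, 26), (6, 37, 3, 21, 32), (6, 37, 3, 8, 14), (6, 37, 38, 20, 26), (6, 37, 38, 21, 32), (6, 37, 38, 8, 14), (6, 37, 9, 20, 26), (6, 37, 9, 21, 32), (6, 37, 9, 8, 14)}
Projecting to sid, price, pid (17 duplicate(s) eliminated): {(10, 7, 28), (14, 37, 6), (14, 7, 28), (26, 37, 6), (32, 37, 6)}

{(10, 7, 28), (14, 37, 6), (14, 7, 28), (26, 37, 6), (32, 37, 6)}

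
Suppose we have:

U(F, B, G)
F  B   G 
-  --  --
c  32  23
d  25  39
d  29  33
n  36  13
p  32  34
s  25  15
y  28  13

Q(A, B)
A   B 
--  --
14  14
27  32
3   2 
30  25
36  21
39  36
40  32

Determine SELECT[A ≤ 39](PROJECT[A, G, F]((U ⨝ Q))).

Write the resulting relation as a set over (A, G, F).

Joining U and Q on B yields {(c, 32, 23, 27), (c, 32, 23, 40), (d, 25, 39, 30), (n, 36, 13, 39), (p, 32, 34, 27), (p, 32, 34, 40), (s, 25, 15, 30)}.
Projecting to A, G, F: {(27, 23, c), (27, 34, p), (30, 15, s), (30, 39, d), (39, 13, n), (40, 23, c), (40, 34, p)}
Filtering on A ≤ 39 leaves {(27, 23, c), (27, 34, p), (30, 15, s), (30, 39, d), (39, 13, n)}.

{(27, 23, c), (27, 34, p), (30, 15, s), (30, 39, d), (39, 13, n)}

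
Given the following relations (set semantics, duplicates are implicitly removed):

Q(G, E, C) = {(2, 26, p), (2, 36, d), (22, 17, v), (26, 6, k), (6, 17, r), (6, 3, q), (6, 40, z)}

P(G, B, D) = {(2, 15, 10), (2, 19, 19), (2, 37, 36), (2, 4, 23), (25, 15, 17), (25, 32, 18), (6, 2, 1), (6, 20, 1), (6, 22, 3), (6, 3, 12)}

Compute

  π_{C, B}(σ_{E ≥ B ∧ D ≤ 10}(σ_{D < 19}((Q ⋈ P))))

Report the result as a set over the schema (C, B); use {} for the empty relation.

{(d, 15), (p, 15), (q, 2), (r, 2), (z, 2), (z, 20), (z, 22)}

Q ⋈ P (natural join on G): {(2, 26, p, 15, 10), (2, 26, p, 19, 19), (2, 26, p, 37, 36), (2, 26, p, 4, 23), (2, 36, d, 15, 10), (2, 36, d, 19, 19), (2, 36, d, 37, 36), (2, 36, d, 4, 23), (6, 17, r, 2, 1), (6, 17, r, 20, 1), (6, 17, r, 22, 3), (6, 17, r, 3, 12), (6, 3, q, 2, 1), (6, 3, q, 20, 1), (6, 3, q, 22, 3), (6, 3, q, 3, 12), (6, 40, z, 2, 1), (6, 40, z, 20, 1), (6, 40, z, 22, 3), (6, 40, z, 3, 12)}
Selection D < 19: {(2, 26, p, 15, 10), (2, 36, d, 15, 10), (6, 17, r, 2, 1), (6, 17, r, 20, 1), (6, 17, r, 22, 3), (6, 17, r, 3, 12), (6, 3, q, 2, 1), (6, 3, q, 20, 1), (6, 3, q, 22, 3), (6, 3, q, 3, 12), (6, 40, z, 2, 1), (6, 40, z, 20, 1), (6, 40, z, 22, 3), (6, 40, z, 3, 12)}
Selection E ≥ B ∧ D ≤ 10: {(2, 26, p, 15, 10), (2, 36, d, 15, 10), (6, 17, r, 2, 1), (6, 3, q, 2, 1), (6, 40, z, 2, 1), (6, 40, z, 20, 1), (6, 40, z, 22, 3)}
π_{C, B} gives {(d, 15), (p, 15), (q, 2), (r, 2), (z, 2), (z, 20), (z, 22)}.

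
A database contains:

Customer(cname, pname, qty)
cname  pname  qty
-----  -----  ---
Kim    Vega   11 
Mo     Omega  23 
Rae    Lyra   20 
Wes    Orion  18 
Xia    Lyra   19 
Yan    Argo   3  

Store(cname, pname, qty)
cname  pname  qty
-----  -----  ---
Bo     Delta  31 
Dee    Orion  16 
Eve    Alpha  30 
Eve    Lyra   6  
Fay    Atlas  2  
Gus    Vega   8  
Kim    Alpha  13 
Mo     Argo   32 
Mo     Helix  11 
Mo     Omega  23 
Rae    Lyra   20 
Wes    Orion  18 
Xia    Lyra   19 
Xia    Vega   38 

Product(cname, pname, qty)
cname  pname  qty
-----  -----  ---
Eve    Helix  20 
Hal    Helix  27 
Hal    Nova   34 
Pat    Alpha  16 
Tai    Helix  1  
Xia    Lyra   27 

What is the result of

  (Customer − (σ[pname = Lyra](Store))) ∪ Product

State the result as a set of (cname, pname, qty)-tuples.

Selection pname = Lyra: {(Eve, Lyra, 6), (Rae, Lyra, 20), (Xia, Lyra, 19)}
Difference: {(Kim, Vega, 11), (Mo, Omega, 23), (Rae, Lyra, 20), (Wes, Orion, 18), (Xia, Lyra, 19), (Yan, Argo, 3)} with {(Eve, Lyra, 6), (Rae, Lyra, 20), (Xia, Lyra, 19)} → {(Kim, Vega, 11), (Mo, Omega, 23), (Wes, Orion, 18), (Yan, Argo, 3)}
Union: {(Kim, Vega, 11), (Mo, Omega, 23), (Wes, Orion, 18), (Yan, Argo, 3)} with {(Eve, Helix, 20), (Hal, Helix, 27), (Hal, Nova, 34), (Pat, Alpha, 16), (Tai, Helix, 1), (Xia, Lyra, 27)} → {(Eve, Helix, 20), (Hal, Helix, 27), (Hal, Nova, 34), (Kim, Vega, 11), (Mo, Omega, 23), (Pat, Alpha, 16), (Tai, Helix, 1), (Wes, Orion, 18), (Xia, Lyra, 27), (Yan, Argo, 3)}

{(Eve, Helix, 20), (Hal, Helix, 27), (Hal, Nova, 34), (Kim, Vega, 11), (Mo, Omega, 23), (Pat, Alpha, 16), (Tai, Helix, 1), (Wes, Orion, 18), (Xia, Lyra, 27), (Yan, Argo, 3)}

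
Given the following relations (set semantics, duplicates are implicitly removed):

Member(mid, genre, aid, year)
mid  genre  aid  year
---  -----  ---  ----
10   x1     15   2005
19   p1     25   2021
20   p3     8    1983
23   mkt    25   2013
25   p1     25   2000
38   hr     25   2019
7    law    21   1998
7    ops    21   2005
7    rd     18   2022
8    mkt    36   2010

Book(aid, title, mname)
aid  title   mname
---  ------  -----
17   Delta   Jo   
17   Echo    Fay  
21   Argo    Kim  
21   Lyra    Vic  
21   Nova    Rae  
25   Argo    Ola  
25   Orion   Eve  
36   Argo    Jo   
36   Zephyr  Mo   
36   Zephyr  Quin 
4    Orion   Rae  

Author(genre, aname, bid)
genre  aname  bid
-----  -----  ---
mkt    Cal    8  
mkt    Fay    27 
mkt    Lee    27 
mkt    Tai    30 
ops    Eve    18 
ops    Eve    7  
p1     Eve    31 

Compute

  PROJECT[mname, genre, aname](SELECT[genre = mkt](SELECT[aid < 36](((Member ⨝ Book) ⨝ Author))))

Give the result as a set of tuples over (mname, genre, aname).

Natural join on aid: {(19, p1, 25, 2021, Argo, Ola), (19, p1, 25, 2021, Orion, Eve), (23, mkt, 25, 2013, Argo, Ola), (23, mkt, 25, 2013, Orion, Eve), (25, p1, 25, 2000, Argo, Ola), (25, p1, 25, 2000, Orion, Eve), (38, hr, 25, 2019, Argo, Ola), (38, hr, 25, 2019, Orion, Eve), (7, law, 21, 1998, Argo, Kim), (7, law, 21, 1998, Lyra, Vic), (7, law, 21, 1998, Nova, Rae), (7, ops, 21, 2005, Argo, Kim), (7, ops, 21, 2005, Lyra, Vic), (7, ops, 21, 2005, Nova, Rae), (8, mkt, 36, 2010, Argo, Jo), (8, mkt, 36, 2010, Zephyr, Mo), (8, mkt, 36, 2010, Zephyr, Quin)}
Natural join on genre: {(19, p1, 25, 2021, Argo, Ola, Eve, 31), (19, p1, 25, 2021, Orion, Eve, Eve, 31), (23, mkt, 25, 2013, Argo, Ola, Cal, 8), (23, mkt, 25, 2013, Argo, Ola, Fay, 27), (23, mkt, 25, 2013, Argo, Ola, Lee, 27), (23, mkt, 25, 2013, Argo, Ola, Tai, 30), (23, mkt, 25, 2013, Orion, Eve, Cal, 8), (23, mkt, 25, 2013, Orion, Eve, Fay, 27), (23, mkt, 25, 2013, Orion, Eve, Lee, 27), (23, mkt, 25, 2013, Orion, Eve, Tai, 30), (25, p1, 25, 2000, Argo, Ola, Eve, 31), (25, p1, 25, 2000, Orion, Eve, Eve, 31), (7, ops, 21, 2005, Argo, Kim, Eve, 18), (7, ops, 21, 2005, Argo, Kim, Eve, 7), (7, ops, 21, 2005, Lyra, Vic, Eve, 18), (7, ops, 21, 2005, Lyra, Vic, Eve, 7), (7, ops, 21, 2005, Nova, Rae, Eve, 18), (7, ops, 21, 2005, Nova, Rae, Eve, 7), (8, mkt, 36, 2010, Argo, Jo, Cal, 8), (8, mkt, 36, 2010, Argo, Jo, Fay, 27), (8, mkt, 36, 2010, Argo, Jo, Lee, 27), (8, mkt, 36, 2010, Argo, Jo, Tai, 30), (8, mkt, 36, 2010, Zephyr, Mo, Cal, 8), (8, mkt, 36, 2010, Zephyr, Mo, Fay, 27), (8, mkt, 36, 2010, Zephyr, Mo, Lee, 27), (8, mkt, 36, 2010, Zephyr, Mo, Tai, 30), (8, mkt, 36, 2010, Zephyr, Quin, Cal, 8), (8, mkt, 36, 2010, Zephyr, Quin, Fay, 27), (8, mkt, 36, 2010, Zephyr, Quin, Lee, 27), (8, mkt, 36, 2010, Zephyr, Quin, Tai, 30)}
Selection aid < 36: {(19, p1, 25, 2021, Argo, Ola, Eve, 31), (19, p1, 25, 2021, Orion, Eve, Eve, 31), (23, mkt, 25, 2013, Argo, Ola, Cal, 8), (23, mkt, 25, 2013, Argo, Ola, Fay, 27), (23, mkt, 25, 2013, Argo, Ola, Lee, 27), (23, mkt, 25, 2013, Argo, Ola, Tai, 30), (23, mkt, 25, 2013, Orion, Eve, Cal, 8), (23, mkt, 25, 2013, Orion, Eve, Fay, 27), (23, mkt, 25, 2013, Orion, Eve, Lee, 27), (23, mkt, 25, 2013, Orion, Eve, Tai, 30), (25, p1, 25, 2000, Argo, Ola, Eve, 31), (25, p1, 25, 2000, Orion, Eve, Eve, 31), (7, ops, 21, 2005, Argo, Kim, Eve, 18), (7, ops, 21, 2005, Argo, Kim, Eve, 7), (7, ops, 21, 2005, Lyra, Vic, Eve, 18), (7, ops, 21, 2005, Lyra, Vic, Eve, 7), (7, ops, 21, 2005, Nova, Rae, Eve, 18), (7, ops, 21, 2005, Nova, Rae, Eve, 7)}
Selection genre = mkt: {(23, mkt, 25, 2013, Argo, Ola, Cal, 8), (23, mkt, 25, 2013, Argo, Ola, Fay, 27), (23, mkt, 25, 2013, Argo, Ola, Lee, 27), (23, mkt, 25, 2013, Argo, Ola, Tai, 30), (23, mkt, 25, 2013, Orion, Eve, Cal, 8), (23, mkt, 25, 2013, Orion, Eve, Fay, 27), (23, mkt, 25, 2013, Orion, Eve, Lee, 27), (23, mkt, 25, 2013, Orion, Eve, Tai, 30)}
π_{mname, genre, aname} gives {(Eve, mkt, Cal), (Eve, mkt, Fay), (Eve, mkt, Lee), (Eve, mkt, Tai), (Ola, mkt, Cal), (Ola, mkt, Fay), (Ola, mkt, Lee), (Ola, mkt, Tai)}.

{(Eve, mkt, Cal), (Eve, mkt, Fay), (Eve, mkt, Lee), (Eve, mkt, Tai), (Ola, mkt, Cal), (Ola, mkt, Fay), (Ola, mkt, Lee), (Ola, mkt, Tai)}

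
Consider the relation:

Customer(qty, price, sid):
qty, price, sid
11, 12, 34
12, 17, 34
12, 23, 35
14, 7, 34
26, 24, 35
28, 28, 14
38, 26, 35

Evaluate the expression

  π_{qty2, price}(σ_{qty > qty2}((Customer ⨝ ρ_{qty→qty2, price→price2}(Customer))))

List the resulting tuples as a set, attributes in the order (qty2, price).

ρ[qty→qty2, price→price2]: schema becomes (qty2, price2, sid); tuples unchanged.
Customer ⋈ ρ_{qty→qty2, price→price2}(Customer) (natural join on sid): {(11, 12, 34, 11, 12), (11, 12, 34, 12, 17), (11, 12, 34, 14, 7), (12, 17, 34, 11, 12), (12, 17, 34, 12, 17), (12, 17, 34, 14, 7), (12, 23, 35, 12, 23), (12, 23, 35, 26, 24), (12, 23, 35, 38, 26), (14, 7, 34, 11, 12), (14, 7, 34, 12, 17), (14, 7, 34, 14, 7), (26, 24, 35, 12, 23), (26, 24, 35, 26, 24), (26, 24, 35, 38, 26), (28, 28, 14, 28, 28), (38, 26, 35, 12, 23), (38, 26, 35, 26, 24), (38, 26, 35, 38, 26)}
Filtering on qty > qty2 leaves {(12, 17, 34, 11, 12), (14, 7, 34, 11, 12), (14, 7, 34, 12, 17), (26, 24, 35, 12, 23), (38, 26, 35, 12, 23), (38, 26, 35, 26, 24)}.
Keep only column(s) qty2, price: {(11, 17), (11, 7), (12, 24), (12, 26), (12, 7), (26, 26)}

{(11, 17), (11, 7), (12, 24), (12, 26), (12, 7), (26, 26)}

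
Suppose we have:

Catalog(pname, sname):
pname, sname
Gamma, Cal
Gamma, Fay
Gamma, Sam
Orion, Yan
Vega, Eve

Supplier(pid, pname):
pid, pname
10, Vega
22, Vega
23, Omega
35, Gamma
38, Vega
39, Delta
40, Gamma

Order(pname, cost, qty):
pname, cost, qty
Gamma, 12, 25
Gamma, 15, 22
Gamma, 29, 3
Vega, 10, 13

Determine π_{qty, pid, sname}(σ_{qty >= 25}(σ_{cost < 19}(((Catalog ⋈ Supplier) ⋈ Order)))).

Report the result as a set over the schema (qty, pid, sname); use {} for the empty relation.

Natural join on pname: {(Gamma, Cal, 35), (Gamma, Cal, 40), (Gamma, Fay, 35), (Gamma, Fay, 40), (Gamma, Sam, 35), (Gamma, Sam, 40), (Vega, Eve, 10), (Vega, Eve, 22), (Vega, Eve, 38)}
Natural join on pname: {(Gamma, Cal, 35, 12, 25), (Gamma, Cal, 35, 15, 22), (Gamma, Cal, 35, 29, 3), (Gamma, Cal, 40, 12, 25), (Gamma, Cal, 40, 15, 22), (Gamma, Cal, 40, 29, 3), (Gamma, Fay, 35, 12, 25), (Gamma, Fay, 35, 15, 22), (Gamma, Fay, 35, 29, 3), (Gamma, Fay, 40, 12, 25), (Gamma, Fay, 40, 15, 22), (Gamma, Fay, 40, 29, 3), (Gamma, Sam, 35, 12, 25), (Gamma, Sam, 35, 15, 22), (Gamma, Sam, 35, 29, 3), (Gamma, Sam, 40, 12, 25), (Gamma, Sam, 40, 15, 22), (Gamma, Sam, 40, 29, 3), (Vega, Eve, 10, 10, 13), (Vega, Eve, 22, 10, 13), (Vega, Eve, 38, 10, 13)}
Apply σ_{cost < 19}; surviving tuples: {(Gamma, Cal, 35, 12, 25), (Gamma, Cal, 35, 15, 22), (Gamma, Cal, 40, 12, 25), (Gamma, Cal, 40, 15, 22), (Gamma, Fay, 35, 12, 25), (Gamma, Fay, 35, 15, 22), (Gamma, Fay, 40, 12, 25), (Gamma, Fay, 40, 15, 22), (Gamma, Sam, 35, 12, 25), (Gamma, Sam, 35, 15, 22), (Gamma, Sam, 40, 12, 25), (Gamma, Sam, 40, 15, 22), (Vega, Eve, 10, 10, 13), (Vega, Eve, 22, 10, 13), (Vega, Eve, 38, 10, 13)}
Apply σ_{qty >= 25}; surviving tuples: {(Gamma, Cal, 35, 12, 25), (Gamma, Cal, 40, 12, 25), (Gamma, Fay, 35, 12, 25), (Gamma, Fay, 40, 12, 25), (Gamma, Sam, 35, 12, 25), (Gamma, Sam, 40, 12, 25)}
Keep only column(s) qty, pid, sname: {(25, 35, Cal), (25, 35, Fay), (25, 35, Sam), (25, 40, Cal), (25, 40, Fay), (25, 40, Sam)}

{(25, 35, Cal), (25, 35, Fay), (25, 35, Sam), (25, 40, Cal), (25, 40, Fay), (25, 40, Sam)}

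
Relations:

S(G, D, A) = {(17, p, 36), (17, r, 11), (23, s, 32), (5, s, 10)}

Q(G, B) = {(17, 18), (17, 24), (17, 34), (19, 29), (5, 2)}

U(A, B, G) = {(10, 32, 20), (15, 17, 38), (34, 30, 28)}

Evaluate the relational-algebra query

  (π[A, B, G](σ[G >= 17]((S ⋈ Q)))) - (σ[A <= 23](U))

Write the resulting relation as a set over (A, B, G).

{(11, 18, 17), (11, 24, 17), (11, 34, 17), (36, 18, 17), (36, 24, 17), (36, 34, 17)}

Natural join on G: {(17, p, 36, 18), (17, p, 36, 24), (17, p, 36, 34), (17, r, 11, 18), (17, r, 11, 24), (17, r, 11, 34), (5, s, 10, 2)}
Selection G >= 17: {(17, p, 36, 18), (17, p, 36, 24), (17, p, 36, 34), (17, r, 11, 18), (17, r, 11, 24), (17, r, 11, 34)}
π_{A, B, G} gives {(11, 18, 17), (11, 24, 17), (11, 34, 17), (36, 18, 17), (36, 24, 17), (36, 34, 17)}.
Selection A <= 23: {(10, 32, 20), (15, 17, 38)}
Set difference of the two operands is {(11, 18, 17), (11, 24, 17), (11, 34, 17), (36, 18, 17), (36, 24, 17), (36, 34, 17)}.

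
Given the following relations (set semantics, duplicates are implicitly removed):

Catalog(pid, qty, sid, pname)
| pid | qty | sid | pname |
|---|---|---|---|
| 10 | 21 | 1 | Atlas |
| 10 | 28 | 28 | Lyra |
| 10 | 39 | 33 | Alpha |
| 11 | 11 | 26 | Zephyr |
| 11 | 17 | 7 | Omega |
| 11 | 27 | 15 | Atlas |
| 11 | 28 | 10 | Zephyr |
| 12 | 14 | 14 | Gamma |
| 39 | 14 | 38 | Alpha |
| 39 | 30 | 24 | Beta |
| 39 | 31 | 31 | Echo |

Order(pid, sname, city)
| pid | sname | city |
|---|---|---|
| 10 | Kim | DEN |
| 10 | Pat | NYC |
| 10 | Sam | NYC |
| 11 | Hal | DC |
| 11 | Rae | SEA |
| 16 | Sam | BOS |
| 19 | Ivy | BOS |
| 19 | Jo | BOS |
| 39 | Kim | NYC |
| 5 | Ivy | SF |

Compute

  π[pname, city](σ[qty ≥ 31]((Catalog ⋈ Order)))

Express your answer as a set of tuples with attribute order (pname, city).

{(Alpha, DEN), (Alpha, NYC), (Echo, NYC)}

Natural join on pid: {(10, 21, 1, Atlas, Kim, DEN), (10, 21, 1, Atlas, Pat, NYC), (10, 21, 1, Atlas, Sam, NYC), (10, 28, 28, Lyra, Kim, DEN), (10, 28, 28, Lyra, Pat, NYC), (10, 28, 28, Lyra, Sam, NYC), (10, 39, 33, Alpha, Kim, DEN), (10, 39, 33, Alpha, Pat, NYC), (10, 39, 33, Alpha, Sam, NYC), (11, 11, 26, Zephyr, Hal, DC), (11, 11, 26, Zephyr, Rae, SEA), (11, 17, 7, Omega, Hal, DC), (11, 17, 7, Omega, Rae, SEA), (11, 27, 15, Atlas, Hal, DC), (11, 27, 15, Atlas, Rae, SEA), (11, 28, 10, Zephyr, Hal, DC), (11, 28, 10, Zephyr, Rae, SEA), (39, 14, 38, Alpha, Kim, NYC), (39, 30, 24, Beta, Kim, NYC), (39, 31, 31, Echo, Kim, NYC)}
Filtering on qty ≥ 31 leaves {(10, 39, 33, Alpha, Kim, DEN), (10, 39, 33, Alpha, Pat, NYC), (10, 39, 33, Alpha, Sam, NYC), (39, 31, 31, Echo, Kim, NYC)}.
Projecting to pname, city (1 duplicate(s) eliminated): {(Alpha, DEN), (Alpha, NYC), (Echo, NYC)}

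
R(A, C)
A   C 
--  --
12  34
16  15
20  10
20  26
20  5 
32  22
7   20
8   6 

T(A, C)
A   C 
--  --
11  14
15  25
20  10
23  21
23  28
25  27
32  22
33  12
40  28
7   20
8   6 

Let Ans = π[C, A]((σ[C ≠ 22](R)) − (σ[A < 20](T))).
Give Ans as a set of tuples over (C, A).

{(10, 20), (15, 16), (26, 20), (34, 12), (5, 20)}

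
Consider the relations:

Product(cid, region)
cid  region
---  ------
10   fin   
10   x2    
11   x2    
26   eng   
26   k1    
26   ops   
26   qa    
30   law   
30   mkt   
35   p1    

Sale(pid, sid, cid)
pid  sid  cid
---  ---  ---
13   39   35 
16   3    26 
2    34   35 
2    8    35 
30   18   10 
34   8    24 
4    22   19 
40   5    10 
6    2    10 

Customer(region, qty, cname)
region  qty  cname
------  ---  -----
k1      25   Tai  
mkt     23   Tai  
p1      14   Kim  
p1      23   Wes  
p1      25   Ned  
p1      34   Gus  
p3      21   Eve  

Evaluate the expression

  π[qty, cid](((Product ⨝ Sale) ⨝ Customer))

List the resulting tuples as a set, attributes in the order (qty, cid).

{(14, 35), (23, 35), (25, 26), (25, 35), (34, 35)}

Joining Product and Sale on cid yields {(10, fin, 30, 18), (10, fin, 40, 5), (10, fin, 6, 2), (10, x2, 30, 18), (10, x2, 40, 5), (10, x2, 6, 2), (26, eng, 16, 3), (26, k1, 16, 3), (26, ops, 16, 3), (26, qa, 16, 3), (35, p1, 13, 39), (35, p1, 2, 34), (35, p1, 2, 8)}.
Joining (Product ⨝ Sale) and Customer on region yields {(26, k1, 16, 3, 25, Tai), (35, p1, 13, 39, 14, Kim), (35, p1, 13, 39, 23, Wes), (35, p1, 13, 39, 25, Ned), (35, p1, 13, 39, 34, Gus), (35, p1, 2, 34, 14, Kim), (35, p1, 2, 34, 23, Wes), (35, p1, 2, 34, 25, Ned), (35, p1, 2, 34, 34, Gus), (35, p1, 2, 8, 14, Kim), (35, p1, 2, 8, 23, Wes), (35, p1, 2, 8, 25, Ned), (35, p1, 2, 8, 34, Gus)}.
Projecting to qty, cid (8 duplicate(s) eliminated): {(14, 35), (23, 35), (25, 26), (25, 35), (34, 35)}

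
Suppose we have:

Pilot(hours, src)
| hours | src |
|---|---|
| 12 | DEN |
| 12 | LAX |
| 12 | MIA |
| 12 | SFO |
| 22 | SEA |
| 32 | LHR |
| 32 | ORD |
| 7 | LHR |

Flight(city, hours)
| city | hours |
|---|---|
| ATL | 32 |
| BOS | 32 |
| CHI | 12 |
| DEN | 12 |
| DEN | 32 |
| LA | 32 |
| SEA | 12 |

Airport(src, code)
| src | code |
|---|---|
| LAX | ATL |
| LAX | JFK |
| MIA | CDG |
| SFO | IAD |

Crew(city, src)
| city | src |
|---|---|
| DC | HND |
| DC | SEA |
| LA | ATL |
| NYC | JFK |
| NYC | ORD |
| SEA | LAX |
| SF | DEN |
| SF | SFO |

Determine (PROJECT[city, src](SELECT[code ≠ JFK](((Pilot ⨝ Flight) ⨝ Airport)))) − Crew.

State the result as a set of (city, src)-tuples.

{(CHI, LAX), (CHI, MIA), (CHI, SFO), (DEN, LAX), (DEN, MIA), (DEN, SFO), (SEA, MIA), (SEA, SFO)}

Natural join on hours: {(12, DEN, CHI), (12, DEN, DEN), (12, DEN, SEA), (12, LAX, CHI), (12, LAX, DEN), (12, LAX, SEA), (12, MIA, CHI), (12, MIA, DEN), (12, MIA, SEA), (12, SFO, CHI), (12, SFO, DEN), (12, SFO, SEA), (32, LHR, ATL), (32, LHR, BOS), (32, LHR, DEN), (32, LHR, LA), (32, ORD, ATL), (32, ORD, BOS), (32, ORD, DEN), (32, ORD, LA)}
Natural join on src: {(12, LAX, CHI, ATL), (12, LAX, CHI, JFK), (12, LAX, DEN, ATL), (12, LAX, DEN, JFK), (12, LAX, SEA, ATL), (12, LAX, SEA, JFK), (12, MIA, CHI, CDG), (12, MIA, DEN, CDG), (12, MIA, SEA, CDG), (12, SFO, CHI, IAD), (12, SFO, DEN, IAD), (12, SFO, SEA, IAD)}
σ[code ≠ JFK]: keep tuples satisfying code ≠ JFK → {(12, LAX, CHI, ATL), (12, LAX, DEN, ATL), (12, LAX, SEA, ATL), (12, MIA, CHI, CDG), (12, MIA, DEN, CDG), (12, MIA, SEA, CDG), (12, SFO, CHI, IAD), (12, SFO, DEN, IAD), (12, SFO, SEA, IAD)}
Projecting to city, src: {(CHI, LAX), (CHI, MIA), (CHI, SFO), (DEN, LAX), (DEN, MIA), (DEN, SFO), (SEA, LAX), (SEA, MIA), (SEA, SFO)}
Taking the difference: {(CHI, LAX), (CHI, MIA), (CHI, SFO), (DEN, LAX), (DEN, MIA), (DEN, SFO), (SEA, MIA), (SEA, SFO)}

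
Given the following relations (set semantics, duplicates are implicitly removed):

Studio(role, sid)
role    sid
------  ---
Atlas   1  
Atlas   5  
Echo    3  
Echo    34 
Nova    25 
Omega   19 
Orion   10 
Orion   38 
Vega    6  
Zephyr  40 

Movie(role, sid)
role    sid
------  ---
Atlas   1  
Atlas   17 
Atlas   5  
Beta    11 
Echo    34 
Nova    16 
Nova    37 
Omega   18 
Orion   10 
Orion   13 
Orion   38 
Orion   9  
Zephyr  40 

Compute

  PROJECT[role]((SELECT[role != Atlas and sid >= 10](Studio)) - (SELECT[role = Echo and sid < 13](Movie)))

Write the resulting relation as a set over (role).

σ[role != Atlas and sid >= 10]: keep tuples satisfying role != Atlas and sid >= 10 → {(Echo, 34), (Nova, 25), (Omega, 19), (Orion, 10), (Orion, 38), (Zephyr, 40)}
σ[role = Echo and sid < 13]: keep tuples satisfying role = Echo and sid < 13 → {}
Difference: {(Echo, 34), (Nova, 25), (Omega, 19), (Orion, 10), (Orion, 38), (Zephyr, 40)} with {} → {(Echo, 34), (Nova, 25), (Omega, 19), (Orion, 10), (Orion, 38), (Zephyr, 40)}
π[role]: project onto (role) (1 duplicate(s) eliminated) → {Echo, Nova, Omega, Orion, Zephyr}

{Echo, Nova, Omega, Orion, Zephyr}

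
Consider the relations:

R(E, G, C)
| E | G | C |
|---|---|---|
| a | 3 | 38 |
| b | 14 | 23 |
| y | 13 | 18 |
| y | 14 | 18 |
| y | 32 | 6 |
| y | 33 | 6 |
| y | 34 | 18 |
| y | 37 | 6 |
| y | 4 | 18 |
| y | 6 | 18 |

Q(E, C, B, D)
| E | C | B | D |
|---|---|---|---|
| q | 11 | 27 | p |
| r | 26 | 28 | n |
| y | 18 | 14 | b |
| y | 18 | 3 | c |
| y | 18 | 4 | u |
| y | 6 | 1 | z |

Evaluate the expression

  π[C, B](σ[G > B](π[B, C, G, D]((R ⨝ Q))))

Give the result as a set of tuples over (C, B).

{(18, 14), (18, 3), (18, 4), (6, 1)}

Natural join on E, C: {(y, 13, 18, 14, b), (y, 13, 18, 3, c), (y, 13, 18, 4, u), (y, 14, 18, 14, b), (y, 14, 18, 3, c), (y, 14, 18, 4, u), (y, 32, 6, 1, z), (y, 33, 6, 1, z), (y, 34, 18, 14, b), (y, 34, 18, 3, c), (y, 34, 18, 4, u), (y, 37, 6, 1, z), (y, 4, 18, 14, b), (y, 4, 18, 3, c), (y, 4, 18, 4, u), (y, 6, 18, 14, b), (y, 6, 18, 3, c), (y, 6, 18, 4, u)}
Projecting to B, C, G, D: {(1, 6, 32, z), (1, 6, 33, z), (1, 6, 37, z), (14, 18, 13, b), (14, 18, 14, b), (14, 18, 34, b), (14, 18, 4, b), (14, 18, 6, b), (3, 18, 13, c), (3, 18, 14, c), (3, 18, 34, c), (3, 18, 4, c), (3, 18, 6, c), (4, 18, 13, u), (4, 18, 14, u), (4, 18, 34, u), (4, 18, 4, u), (4, 18, 6, u)}
Filtering on G > B leaves {(1, 6, 32, z), (1, 6, 33, z), (1, 6, 37, z), (14, 18, 34, b), (3, 18, 13, c), (3, 18, 14, c), (3, 18, 34, c), (3, 18, 4, c), (3, 18, 6, c), (4, 18, 13, u), (4, 18, 14, u), (4, 18, 34, u), (4, 18, 6, u)}.
Projecting to C, B (9 duplicate(s) eliminated): {(18, 14), (18, 3), (18, 4), (6, 1)}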